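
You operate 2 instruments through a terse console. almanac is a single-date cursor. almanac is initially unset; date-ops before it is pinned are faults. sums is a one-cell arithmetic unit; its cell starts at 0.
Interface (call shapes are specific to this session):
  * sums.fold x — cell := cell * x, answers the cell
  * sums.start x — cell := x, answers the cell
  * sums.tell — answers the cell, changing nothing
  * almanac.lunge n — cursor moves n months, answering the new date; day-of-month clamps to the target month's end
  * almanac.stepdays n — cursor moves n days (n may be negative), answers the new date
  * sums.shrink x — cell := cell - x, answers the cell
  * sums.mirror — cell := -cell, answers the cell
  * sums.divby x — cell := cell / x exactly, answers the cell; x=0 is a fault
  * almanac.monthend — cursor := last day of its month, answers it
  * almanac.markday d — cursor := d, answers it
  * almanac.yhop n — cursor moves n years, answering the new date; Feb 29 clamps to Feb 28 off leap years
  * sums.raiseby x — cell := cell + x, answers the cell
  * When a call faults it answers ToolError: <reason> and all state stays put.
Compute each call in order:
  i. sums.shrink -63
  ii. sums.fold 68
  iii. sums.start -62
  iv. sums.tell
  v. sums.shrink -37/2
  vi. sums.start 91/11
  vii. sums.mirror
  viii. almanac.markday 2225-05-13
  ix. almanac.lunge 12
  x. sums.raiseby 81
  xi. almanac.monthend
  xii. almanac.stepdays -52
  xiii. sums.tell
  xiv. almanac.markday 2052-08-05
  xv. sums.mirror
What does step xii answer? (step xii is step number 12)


I use shrink on x: -63, which returns 63.
I use fold on x: 68, which returns 4284.
Now I run start on x: -62, which returns -62.
Invoking tell(), which returns -62.
Next I call shrink on x: -37/2, which returns -87/2.
Next I call start on x: 91/11: 91/11.
I use mirror(), yielding -91/11.
Invoking markday on d: 2225-05-13, — result: 2225-05-13.
Now I run lunge on n: 12: 2226-05-13.
Next I call raiseby on x: 81: 800/11.
I invoke monthend, → 2226-05-31.
I use stepdays on n: -52, giving 2226-04-09.
Then tell(), and see 800/11.
Invoking markday on d: 2052-08-05, yielding 2052-08-05.
Then mirror(), yielding -800/11.

Answer: 2226-04-09


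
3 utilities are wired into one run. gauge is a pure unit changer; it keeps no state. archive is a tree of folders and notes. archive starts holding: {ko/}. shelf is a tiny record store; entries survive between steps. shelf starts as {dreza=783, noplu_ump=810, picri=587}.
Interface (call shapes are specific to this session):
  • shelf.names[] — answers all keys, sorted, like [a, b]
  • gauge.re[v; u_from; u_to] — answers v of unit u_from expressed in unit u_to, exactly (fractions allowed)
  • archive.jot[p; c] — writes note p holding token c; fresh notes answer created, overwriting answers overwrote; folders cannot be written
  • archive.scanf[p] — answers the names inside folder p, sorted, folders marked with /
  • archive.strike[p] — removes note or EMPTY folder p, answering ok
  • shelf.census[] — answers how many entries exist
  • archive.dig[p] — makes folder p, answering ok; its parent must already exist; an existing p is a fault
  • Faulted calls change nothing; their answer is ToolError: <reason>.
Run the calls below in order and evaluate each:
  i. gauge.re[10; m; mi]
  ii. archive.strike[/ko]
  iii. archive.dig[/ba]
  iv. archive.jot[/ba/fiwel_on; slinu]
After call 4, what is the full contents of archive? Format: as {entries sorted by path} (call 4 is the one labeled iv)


% gauge.re(v: 10, u_from: m, u_to: mi) : 625/100584
% archive.strike(p: /ko) : ok
% archive.dig(p: /ba) : ok
% archive.jot(p: /ba/fiwel_on, c: slinu) : created

Answer: {ba/, ba/fiwel_on=slinu}


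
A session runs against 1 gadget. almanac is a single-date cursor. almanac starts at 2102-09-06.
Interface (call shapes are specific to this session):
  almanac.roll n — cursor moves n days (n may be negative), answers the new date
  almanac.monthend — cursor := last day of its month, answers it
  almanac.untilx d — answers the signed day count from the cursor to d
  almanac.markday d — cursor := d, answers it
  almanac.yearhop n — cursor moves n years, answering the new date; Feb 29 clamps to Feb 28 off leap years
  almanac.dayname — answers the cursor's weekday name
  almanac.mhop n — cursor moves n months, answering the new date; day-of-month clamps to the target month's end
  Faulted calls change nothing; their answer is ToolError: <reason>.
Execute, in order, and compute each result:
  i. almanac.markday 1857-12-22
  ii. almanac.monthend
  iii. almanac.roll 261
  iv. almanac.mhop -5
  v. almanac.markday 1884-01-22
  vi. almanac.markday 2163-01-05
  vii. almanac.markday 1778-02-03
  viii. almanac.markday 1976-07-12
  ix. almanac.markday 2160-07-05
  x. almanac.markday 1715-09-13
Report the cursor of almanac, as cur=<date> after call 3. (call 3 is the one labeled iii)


Answer: cur=1858-09-18

Derivation:
I call almanac.markday on d→1857-12-22, giving 1857-12-22.
I try almanac.monthend(), → 1857-12-31.
I call almanac.roll on n→261, giving 1858-09-18.
Using almanac.mhop on n→-5, yielding 1858-04-18.
Using almanac.markday on d→1884-01-22, which returns 1884-01-22.
Invoking almanac.markday on d→2163-01-05: 2163-01-05.
I run almanac.markday on d→1778-02-03, which returns 1778-02-03.
Using almanac.markday on d→1976-07-12, and get 1976-07-12.
I call almanac.markday on d→2160-07-05, and observe 2160-07-05.
Invoking almanac.markday on d→1715-09-13, — result: 1715-09-13.


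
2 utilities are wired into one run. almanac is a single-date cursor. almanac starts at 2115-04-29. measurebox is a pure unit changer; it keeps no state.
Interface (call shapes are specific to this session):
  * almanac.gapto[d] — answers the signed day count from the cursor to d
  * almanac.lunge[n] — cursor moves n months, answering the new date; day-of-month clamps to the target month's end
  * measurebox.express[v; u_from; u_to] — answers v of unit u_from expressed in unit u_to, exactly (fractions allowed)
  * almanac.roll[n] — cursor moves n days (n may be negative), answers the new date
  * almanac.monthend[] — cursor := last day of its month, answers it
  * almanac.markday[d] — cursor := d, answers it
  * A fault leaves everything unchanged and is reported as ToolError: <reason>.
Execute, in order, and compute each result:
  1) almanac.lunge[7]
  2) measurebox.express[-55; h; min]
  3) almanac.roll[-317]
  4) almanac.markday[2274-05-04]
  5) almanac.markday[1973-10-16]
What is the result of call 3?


Answer: 2115-01-16

Derivation:
I try almanac.lunge on n→7, which returns 2115-11-29.
Now I run measurebox.express on v→-55, u_from→h, u_to→min, and see -3300.
I invoke almanac.roll on n→-317, giving 2115-01-16.
I invoke almanac.markday on d→2274-05-04, and observe 2274-05-04.
Invoking almanac.markday on d→1973-10-16, → 1973-10-16.


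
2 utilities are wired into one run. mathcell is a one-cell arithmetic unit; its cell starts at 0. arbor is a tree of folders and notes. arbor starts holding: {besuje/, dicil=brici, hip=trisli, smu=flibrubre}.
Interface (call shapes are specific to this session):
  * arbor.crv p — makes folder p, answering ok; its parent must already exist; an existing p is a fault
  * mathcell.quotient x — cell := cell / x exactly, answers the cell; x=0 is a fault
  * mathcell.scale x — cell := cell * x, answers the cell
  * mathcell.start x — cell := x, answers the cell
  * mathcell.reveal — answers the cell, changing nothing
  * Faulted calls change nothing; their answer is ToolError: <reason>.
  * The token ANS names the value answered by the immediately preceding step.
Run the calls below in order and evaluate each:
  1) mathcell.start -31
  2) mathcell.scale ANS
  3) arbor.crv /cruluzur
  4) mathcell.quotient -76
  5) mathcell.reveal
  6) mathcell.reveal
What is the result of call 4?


Answer: -961/76

Derivation:
I use mathcell.start with x: -31, giving -31.
Next I call mathcell.scale with x: ANS, yielding 961.
I run arbor.crv with p: /cruluzur, and see ok.
I run mathcell.quotient with x: -76, yielding -961/76.
I try mathcell.reveal(), yielding -961/76.
Invoking mathcell.reveal, — result: -961/76.


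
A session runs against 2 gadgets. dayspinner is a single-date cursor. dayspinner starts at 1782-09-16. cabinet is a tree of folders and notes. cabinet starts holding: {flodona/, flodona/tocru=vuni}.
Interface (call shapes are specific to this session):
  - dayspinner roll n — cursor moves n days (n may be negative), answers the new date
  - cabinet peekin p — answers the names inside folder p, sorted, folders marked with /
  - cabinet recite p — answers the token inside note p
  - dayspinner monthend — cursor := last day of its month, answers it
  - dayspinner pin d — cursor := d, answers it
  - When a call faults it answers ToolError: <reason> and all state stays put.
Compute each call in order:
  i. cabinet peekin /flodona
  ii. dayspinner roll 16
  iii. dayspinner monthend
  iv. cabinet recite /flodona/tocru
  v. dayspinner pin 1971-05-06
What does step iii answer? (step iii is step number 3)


Answer: 1782-10-31

Derivation:
==> cabinet peekin(p: /flodona)
<== [tocru]
==> dayspinner roll(n: 16)
<== 1782-10-02
==> dayspinner monthend()
<== 1782-10-31
==> cabinet recite(p: /flodona/tocru)
<== vuni
==> dayspinner pin(d: 1971-05-06)
<== 1971-05-06


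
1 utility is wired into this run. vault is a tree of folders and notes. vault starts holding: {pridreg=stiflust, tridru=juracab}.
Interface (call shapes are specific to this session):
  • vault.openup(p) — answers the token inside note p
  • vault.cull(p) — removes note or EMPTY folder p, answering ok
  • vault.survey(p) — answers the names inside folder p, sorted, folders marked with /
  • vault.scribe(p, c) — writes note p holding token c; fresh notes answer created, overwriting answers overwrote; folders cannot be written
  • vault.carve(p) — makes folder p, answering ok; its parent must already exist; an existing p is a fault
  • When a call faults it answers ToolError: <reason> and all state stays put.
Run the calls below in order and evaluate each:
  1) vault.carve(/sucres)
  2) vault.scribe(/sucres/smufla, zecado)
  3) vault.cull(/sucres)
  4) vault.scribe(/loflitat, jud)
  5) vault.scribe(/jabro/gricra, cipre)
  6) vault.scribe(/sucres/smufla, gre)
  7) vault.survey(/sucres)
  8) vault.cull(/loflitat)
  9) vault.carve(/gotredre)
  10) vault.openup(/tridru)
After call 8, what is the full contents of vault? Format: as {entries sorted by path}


Answer: {pridreg=stiflust, sucres/, sucres/smufla=gre, tridru=juracab}

Derivation:
>>> carve p: /sucres
[out] ok
>>> scribe p: /sucres/smufla c: zecado
[out] created
>>> cull p: /sucres
[out] ToolError: not empty
>>> scribe p: /loflitat c: jud
[out] created
>>> scribe p: /jabro/gricra c: cipre
[out] ToolError: no parent
>>> scribe p: /sucres/smufla c: gre
[out] overwrote
>>> survey p: /sucres
[out] [smufla]
>>> cull p: /loflitat
[out] ok
>>> carve p: /gotredre
[out] ok
>>> openup p: /tridru
[out] juracab


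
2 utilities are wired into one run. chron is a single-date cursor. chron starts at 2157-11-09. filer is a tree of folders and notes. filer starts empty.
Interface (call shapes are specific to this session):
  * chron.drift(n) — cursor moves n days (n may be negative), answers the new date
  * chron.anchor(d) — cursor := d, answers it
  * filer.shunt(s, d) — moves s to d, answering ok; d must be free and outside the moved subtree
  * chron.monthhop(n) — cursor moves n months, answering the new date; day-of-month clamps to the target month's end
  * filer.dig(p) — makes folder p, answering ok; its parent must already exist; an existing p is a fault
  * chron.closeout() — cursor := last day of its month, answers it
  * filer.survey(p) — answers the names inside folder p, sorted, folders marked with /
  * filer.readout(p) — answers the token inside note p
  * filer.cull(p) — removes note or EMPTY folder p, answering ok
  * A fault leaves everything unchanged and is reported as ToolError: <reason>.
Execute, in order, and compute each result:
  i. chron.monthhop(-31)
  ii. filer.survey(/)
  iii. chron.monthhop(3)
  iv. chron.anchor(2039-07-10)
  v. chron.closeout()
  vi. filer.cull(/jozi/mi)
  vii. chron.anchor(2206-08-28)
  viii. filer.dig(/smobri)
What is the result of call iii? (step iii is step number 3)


% chron.monthhop -31
[out] 2155-04-09
% filer.survey /
[out] []
% chron.monthhop 3
[out] 2155-07-09
% chron.anchor 2039-07-10
[out] 2039-07-10
% chron.closeout
[out] 2039-07-31
% filer.cull /jozi/mi
[out] ToolError: not found
% chron.anchor 2206-08-28
[out] 2206-08-28
% filer.dig /smobri
[out] ok

Answer: 2155-07-09


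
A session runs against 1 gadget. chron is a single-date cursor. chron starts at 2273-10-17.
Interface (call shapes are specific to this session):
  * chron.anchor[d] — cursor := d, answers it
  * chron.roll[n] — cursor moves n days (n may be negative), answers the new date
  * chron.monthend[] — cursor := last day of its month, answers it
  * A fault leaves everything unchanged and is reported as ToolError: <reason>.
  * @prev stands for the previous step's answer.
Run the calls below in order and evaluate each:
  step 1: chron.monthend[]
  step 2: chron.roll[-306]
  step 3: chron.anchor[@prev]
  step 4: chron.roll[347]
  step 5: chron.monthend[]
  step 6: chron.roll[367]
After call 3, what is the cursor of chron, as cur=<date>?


Answer: cur=2272-12-29

Derivation:
I invoke chron.monthend, yielding 2273-10-31.
I run chron.roll with n: -306, which returns 2272-12-29.
Calling chron.anchor with d: @prev: 2272-12-29.
Calling chron.roll with n: 347, giving 2273-12-11.
I invoke chron.monthend, yielding 2273-12-31.
I call chron.roll with n: 367, — result: 2275-01-02.


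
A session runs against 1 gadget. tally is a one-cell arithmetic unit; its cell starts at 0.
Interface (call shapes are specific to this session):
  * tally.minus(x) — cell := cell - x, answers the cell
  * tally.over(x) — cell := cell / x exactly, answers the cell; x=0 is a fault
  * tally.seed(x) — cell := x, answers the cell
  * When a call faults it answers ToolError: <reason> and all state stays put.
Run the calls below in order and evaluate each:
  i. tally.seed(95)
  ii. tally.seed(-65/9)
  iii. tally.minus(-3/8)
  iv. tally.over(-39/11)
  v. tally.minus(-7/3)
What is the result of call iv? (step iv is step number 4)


Answer: 5423/2808

Derivation:
·→ tally.seed(x→95)
·← 95
·→ tally.seed(x→-65/9)
·← -65/9
·→ tally.minus(x→-3/8)
·← -493/72
·→ tally.over(x→-39/11)
·← 5423/2808
·→ tally.minus(x→-7/3)
·← 11975/2808


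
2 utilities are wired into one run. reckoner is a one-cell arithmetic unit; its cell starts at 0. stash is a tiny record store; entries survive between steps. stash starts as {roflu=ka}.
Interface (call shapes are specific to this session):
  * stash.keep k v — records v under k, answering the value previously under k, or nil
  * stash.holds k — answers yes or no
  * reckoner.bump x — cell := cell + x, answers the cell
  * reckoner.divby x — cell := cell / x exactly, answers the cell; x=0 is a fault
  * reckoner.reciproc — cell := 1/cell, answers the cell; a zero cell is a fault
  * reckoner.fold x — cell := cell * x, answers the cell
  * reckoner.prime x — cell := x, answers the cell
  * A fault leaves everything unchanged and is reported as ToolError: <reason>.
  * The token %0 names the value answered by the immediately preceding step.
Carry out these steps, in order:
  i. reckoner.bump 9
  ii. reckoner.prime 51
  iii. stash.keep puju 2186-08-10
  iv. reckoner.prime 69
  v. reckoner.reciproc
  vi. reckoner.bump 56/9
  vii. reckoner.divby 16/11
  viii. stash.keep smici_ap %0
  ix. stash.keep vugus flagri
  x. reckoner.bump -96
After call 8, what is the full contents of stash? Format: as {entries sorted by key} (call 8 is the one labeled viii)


Answer: {puju=2186-08-10, roflu=ka, smici_ap=14201/3312}

Derivation:
→ bump(x→9)
← 9
→ prime(x→51)
← 51
→ keep(k→puju, v→2186-08-10)
← nil
→ prime(x→69)
← 69
→ reciproc()
← 1/69
→ bump(x→56/9)
← 1291/207
→ divby(x→16/11)
← 14201/3312
→ keep(k→smici_ap, v→%0)
← nil
→ keep(k→vugus, v→flagri)
← nil
→ bump(x→-96)
← -303751/3312


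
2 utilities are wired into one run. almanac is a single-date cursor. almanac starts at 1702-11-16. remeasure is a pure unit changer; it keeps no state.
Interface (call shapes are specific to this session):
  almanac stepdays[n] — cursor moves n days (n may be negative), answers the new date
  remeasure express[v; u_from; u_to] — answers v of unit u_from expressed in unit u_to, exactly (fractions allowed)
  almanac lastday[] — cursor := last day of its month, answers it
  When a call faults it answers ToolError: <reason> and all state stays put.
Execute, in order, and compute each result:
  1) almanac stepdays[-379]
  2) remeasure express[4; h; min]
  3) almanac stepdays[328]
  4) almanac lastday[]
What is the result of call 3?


Answer: 1702-09-26

Derivation:
·→ almanac stepdays(-379)
·← 1701-11-02
·→ remeasure express(4, h, min)
·← 240
·→ almanac stepdays(328)
·← 1702-09-26
·→ almanac lastday()
·← 1702-09-30


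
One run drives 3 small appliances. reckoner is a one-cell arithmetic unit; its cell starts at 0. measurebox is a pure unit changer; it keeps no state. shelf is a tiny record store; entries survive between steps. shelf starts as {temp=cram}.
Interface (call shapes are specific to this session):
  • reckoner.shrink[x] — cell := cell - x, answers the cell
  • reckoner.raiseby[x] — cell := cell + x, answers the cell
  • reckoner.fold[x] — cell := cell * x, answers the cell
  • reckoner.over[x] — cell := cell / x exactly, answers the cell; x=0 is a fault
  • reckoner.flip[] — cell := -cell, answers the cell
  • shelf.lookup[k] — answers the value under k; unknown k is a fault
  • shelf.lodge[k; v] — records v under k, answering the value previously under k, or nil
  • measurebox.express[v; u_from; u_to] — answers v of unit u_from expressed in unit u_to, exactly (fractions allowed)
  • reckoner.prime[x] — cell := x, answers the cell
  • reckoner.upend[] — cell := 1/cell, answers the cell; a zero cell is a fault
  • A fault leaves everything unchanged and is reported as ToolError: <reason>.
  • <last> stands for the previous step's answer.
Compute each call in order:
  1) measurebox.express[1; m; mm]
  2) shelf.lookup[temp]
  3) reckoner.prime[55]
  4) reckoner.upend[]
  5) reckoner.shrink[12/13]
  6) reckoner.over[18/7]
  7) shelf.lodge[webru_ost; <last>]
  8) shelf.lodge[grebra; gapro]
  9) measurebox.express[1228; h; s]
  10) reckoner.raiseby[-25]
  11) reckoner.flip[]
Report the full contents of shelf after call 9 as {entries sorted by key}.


Answer: {grebra=gapro, temp=cram, webru_ost=-4529/12870}

Derivation:
Step: measurebox.express[v='1'; u_from='m'; u_to='mm']
Result: 1000
Step: shelf.lookup[k='temp']
Result: cram
Step: reckoner.prime[x='55']
Result: 55
Step: reckoner.upend[]
Result: 1/55
Step: reckoner.shrink[x='12/13']
Result: -647/715
Step: reckoner.over[x='18/7']
Result: -4529/12870
Step: shelf.lodge[k='webru_ost'; v='<last>']
Result: nil
Step: shelf.lodge[k='grebra'; v='gapro']
Result: nil
Step: measurebox.express[v='1228'; u_from='h'; u_to='s']
Result: 4420800
Step: reckoner.raiseby[x='-25']
Result: -326279/12870
Step: reckoner.flip[]
Result: 326279/12870


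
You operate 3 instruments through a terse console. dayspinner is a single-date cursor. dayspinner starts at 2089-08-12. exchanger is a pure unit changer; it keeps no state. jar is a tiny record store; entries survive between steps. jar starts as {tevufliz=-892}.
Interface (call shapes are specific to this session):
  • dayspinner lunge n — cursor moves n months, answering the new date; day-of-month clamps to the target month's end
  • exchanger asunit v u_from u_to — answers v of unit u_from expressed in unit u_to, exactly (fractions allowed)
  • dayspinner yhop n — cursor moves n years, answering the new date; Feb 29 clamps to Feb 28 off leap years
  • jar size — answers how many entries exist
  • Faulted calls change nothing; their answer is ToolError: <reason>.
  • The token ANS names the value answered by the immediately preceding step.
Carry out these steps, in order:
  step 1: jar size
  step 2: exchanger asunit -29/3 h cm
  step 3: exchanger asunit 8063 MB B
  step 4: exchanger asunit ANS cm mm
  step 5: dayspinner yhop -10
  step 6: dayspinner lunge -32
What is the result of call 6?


! jar size() : 1
! exchanger asunit(v→-29/3, u_from→h, u_to→cm) : ToolError: incompatible units
! exchanger asunit(v→8063, u_from→MB, u_to→B) : 8063000000
! exchanger asunit(v→ANS, u_from→cm, u_to→mm) : 80630000000
! dayspinner yhop(n→-10) : 2079-08-12
! dayspinner lunge(n→-32) : 2076-12-12

Answer: 2076-12-12


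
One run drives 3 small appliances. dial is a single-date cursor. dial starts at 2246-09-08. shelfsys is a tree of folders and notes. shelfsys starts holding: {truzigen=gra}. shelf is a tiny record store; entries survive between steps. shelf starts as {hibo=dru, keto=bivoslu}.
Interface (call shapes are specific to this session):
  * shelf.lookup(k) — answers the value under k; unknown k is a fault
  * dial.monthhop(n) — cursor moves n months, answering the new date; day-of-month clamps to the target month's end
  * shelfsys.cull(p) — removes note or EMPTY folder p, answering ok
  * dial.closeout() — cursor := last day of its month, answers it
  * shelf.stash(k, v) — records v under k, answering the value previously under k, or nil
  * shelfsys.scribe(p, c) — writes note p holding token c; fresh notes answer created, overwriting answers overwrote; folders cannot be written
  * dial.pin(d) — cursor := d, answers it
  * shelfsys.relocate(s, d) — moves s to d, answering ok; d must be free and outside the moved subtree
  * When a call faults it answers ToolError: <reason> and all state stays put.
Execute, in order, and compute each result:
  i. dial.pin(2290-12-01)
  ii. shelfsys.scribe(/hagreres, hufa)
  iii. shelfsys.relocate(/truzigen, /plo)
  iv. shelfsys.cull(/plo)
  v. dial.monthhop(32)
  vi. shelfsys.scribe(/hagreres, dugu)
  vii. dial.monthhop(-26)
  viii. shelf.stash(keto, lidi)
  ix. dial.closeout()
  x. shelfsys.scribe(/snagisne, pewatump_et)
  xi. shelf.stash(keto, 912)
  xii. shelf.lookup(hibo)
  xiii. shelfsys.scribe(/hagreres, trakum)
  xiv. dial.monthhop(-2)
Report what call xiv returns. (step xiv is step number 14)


==> dial.pin(d→2290-12-01)
<== 2290-12-01
==> shelfsys.scribe(p→/hagreres, c→hufa)
<== created
==> shelfsys.relocate(s→/truzigen, d→/plo)
<== ok
==> shelfsys.cull(p→/plo)
<== ok
==> dial.monthhop(n→32)
<== 2293-08-01
==> shelfsys.scribe(p→/hagreres, c→dugu)
<== overwrote
==> dial.monthhop(n→-26)
<== 2291-06-01
==> shelf.stash(k→keto, v→lidi)
<== bivoslu
==> dial.closeout()
<== 2291-06-30
==> shelfsys.scribe(p→/snagisne, c→pewatump_et)
<== created
==> shelf.stash(k→keto, v→912)
<== lidi
==> shelf.lookup(k→hibo)
<== dru
==> shelfsys.scribe(p→/hagreres, c→trakum)
<== overwrote
==> dial.monthhop(n→-2)
<== 2291-04-30

Answer: 2291-04-30


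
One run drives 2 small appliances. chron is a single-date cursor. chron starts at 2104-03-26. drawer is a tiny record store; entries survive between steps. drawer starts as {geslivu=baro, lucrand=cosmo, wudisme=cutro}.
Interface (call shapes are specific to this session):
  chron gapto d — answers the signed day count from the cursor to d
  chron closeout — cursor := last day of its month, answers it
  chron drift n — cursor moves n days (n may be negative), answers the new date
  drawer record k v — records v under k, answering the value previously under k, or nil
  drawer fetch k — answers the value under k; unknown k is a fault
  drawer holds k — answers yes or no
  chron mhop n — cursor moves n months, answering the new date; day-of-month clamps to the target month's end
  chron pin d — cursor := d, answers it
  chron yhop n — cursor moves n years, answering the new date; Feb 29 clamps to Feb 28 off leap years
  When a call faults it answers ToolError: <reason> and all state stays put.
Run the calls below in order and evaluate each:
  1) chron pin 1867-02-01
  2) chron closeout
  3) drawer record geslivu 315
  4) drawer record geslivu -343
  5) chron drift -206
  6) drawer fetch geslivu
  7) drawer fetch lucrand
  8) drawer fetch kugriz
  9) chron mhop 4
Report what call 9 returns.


# chron pin(d=1867-02-01) : 1867-02-01
# chron closeout() : 1867-02-28
# drawer record(k=geslivu, v=315) : baro
# drawer record(k=geslivu, v=-343) : 315
# chron drift(n=-206) : 1866-08-06
# drawer fetch(k=geslivu) : -343
# drawer fetch(k=lucrand) : cosmo
# drawer fetch(k=kugriz) : ToolError: no such key kugriz
# chron mhop(n=4) : 1866-12-06

Answer: 1866-12-06


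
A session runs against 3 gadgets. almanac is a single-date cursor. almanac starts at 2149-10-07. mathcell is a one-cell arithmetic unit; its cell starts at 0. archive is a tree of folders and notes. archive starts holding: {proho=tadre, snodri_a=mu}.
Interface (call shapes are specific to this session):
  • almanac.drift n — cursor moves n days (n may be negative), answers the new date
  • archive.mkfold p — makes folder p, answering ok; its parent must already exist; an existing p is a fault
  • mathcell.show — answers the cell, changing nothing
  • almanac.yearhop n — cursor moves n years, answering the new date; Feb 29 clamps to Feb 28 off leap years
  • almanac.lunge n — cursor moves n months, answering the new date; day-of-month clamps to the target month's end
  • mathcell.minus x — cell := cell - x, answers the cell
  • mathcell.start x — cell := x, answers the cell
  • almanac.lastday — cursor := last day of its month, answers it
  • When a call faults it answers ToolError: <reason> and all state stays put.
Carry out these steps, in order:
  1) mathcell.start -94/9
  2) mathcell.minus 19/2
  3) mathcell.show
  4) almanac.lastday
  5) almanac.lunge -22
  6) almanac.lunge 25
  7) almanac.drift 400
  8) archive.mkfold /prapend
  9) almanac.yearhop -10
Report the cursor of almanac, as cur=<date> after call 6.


Answer: cur=2150-01-31

Derivation:
Calling start on x: -94/9, → -94/9.
Using minus on x: 19/2, and observe -359/18.
I call show: -359/18.
Calling lastday(), which returns 2149-10-31.
I call lunge on n: -22, and observe 2147-12-31.
I use lunge on n: 25, — result: 2150-01-31.
I invoke drift on n: 400, and get 2151-03-07.
Now I run mkfold on p: /prapend, and get ok.
Calling yearhop on n: -10: 2141-03-07.


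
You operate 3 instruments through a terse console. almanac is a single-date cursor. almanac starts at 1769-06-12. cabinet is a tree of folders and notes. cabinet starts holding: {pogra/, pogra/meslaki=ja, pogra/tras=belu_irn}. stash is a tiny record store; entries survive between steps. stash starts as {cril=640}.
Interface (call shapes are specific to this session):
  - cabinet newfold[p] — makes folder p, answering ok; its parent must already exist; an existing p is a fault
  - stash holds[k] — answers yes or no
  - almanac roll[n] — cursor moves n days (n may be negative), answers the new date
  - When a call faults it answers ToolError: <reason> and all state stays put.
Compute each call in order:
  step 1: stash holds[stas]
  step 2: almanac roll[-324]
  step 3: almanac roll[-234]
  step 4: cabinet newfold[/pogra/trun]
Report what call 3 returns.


% 1. stash holds(k: stas) => no
% 2. almanac roll(n: -324) => 1768-07-23
% 3. almanac roll(n: -234) => 1767-12-02
% 4. cabinet newfold(p: /pogra/trun) => ok

Answer: 1767-12-02


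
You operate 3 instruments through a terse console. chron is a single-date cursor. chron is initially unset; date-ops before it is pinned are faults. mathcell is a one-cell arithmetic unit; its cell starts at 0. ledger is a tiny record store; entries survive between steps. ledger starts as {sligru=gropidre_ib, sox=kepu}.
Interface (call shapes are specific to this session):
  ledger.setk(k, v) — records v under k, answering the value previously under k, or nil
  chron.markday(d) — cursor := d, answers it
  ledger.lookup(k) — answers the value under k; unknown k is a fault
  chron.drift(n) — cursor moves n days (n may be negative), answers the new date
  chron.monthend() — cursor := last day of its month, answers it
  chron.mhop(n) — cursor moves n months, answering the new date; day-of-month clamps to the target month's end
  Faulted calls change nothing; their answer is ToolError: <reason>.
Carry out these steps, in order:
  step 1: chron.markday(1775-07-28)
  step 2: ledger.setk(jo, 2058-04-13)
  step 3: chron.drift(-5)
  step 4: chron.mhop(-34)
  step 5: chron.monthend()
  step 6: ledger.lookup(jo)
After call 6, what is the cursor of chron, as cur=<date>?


I invoke chron.markday using d=1775-07-28, and observe 1775-07-28.
Calling ledger.setk using k=jo, v=2058-04-13: nil.
I use chron.drift using n=-5, giving 1775-07-23.
Now I run chron.mhop using n=-34, yielding 1772-09-23.
Calling chron.monthend(), yielding 1772-09-30.
Calling ledger.lookup using k=jo, → 2058-04-13.

Answer: cur=1772-09-30


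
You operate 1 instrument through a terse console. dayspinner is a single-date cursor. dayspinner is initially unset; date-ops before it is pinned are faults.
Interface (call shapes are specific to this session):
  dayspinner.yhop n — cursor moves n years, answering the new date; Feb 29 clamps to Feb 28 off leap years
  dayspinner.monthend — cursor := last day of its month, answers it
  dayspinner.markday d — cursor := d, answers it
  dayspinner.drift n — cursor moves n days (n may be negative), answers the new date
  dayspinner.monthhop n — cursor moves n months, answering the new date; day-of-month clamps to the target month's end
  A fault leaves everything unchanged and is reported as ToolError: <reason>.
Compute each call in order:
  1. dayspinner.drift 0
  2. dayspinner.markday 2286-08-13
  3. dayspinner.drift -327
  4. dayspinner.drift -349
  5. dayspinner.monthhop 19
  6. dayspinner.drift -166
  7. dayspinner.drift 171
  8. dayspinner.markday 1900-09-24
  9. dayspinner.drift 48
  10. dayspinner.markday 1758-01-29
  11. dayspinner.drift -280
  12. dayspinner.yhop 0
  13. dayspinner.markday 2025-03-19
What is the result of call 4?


Answer: 2284-10-06

Derivation:
I use drift on n=0, — result: ToolError: no date set.
Then markday on d=2286-08-13, → 2286-08-13.
I call drift on n=-327, giving 2285-09-20.
I invoke drift on n=-349, → 2284-10-06.
Calling monthhop on n=19, and see 2286-05-06.
Then drift on n=-166: 2285-11-21.
I run drift on n=171: 2286-05-11.
I use markday on d=1900-09-24, → 1900-09-24.
I run drift on n=48, giving 1900-11-11.
Next I call markday on d=1758-01-29, and get 1758-01-29.
I use drift on n=-280, which returns 1757-04-24.
Using yhop on n=0, and get 1757-04-24.
I try markday on d=2025-03-19, which returns 2025-03-19.


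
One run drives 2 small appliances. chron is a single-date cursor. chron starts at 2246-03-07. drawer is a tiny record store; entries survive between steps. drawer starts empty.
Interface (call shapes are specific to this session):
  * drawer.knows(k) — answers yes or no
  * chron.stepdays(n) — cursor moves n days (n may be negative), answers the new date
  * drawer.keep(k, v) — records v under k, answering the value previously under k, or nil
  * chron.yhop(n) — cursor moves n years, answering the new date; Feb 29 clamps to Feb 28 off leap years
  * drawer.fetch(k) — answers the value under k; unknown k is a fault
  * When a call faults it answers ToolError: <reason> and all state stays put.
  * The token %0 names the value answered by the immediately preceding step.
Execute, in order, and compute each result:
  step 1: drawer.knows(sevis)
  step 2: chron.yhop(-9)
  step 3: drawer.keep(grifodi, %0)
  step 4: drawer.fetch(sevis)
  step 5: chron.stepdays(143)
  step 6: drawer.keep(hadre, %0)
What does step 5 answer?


Answer: 2237-07-28

Derivation:
Do: drawer.knows[k=sevis]
See: no
Do: chron.yhop[n=-9]
See: 2237-03-07
Do: drawer.keep[k=grifodi; v=%0]
See: nil
Do: drawer.fetch[k=sevis]
See: ToolError: no such key sevis
Do: chron.stepdays[n=143]
See: 2237-07-28
Do: drawer.keep[k=hadre; v=%0]
See: nil


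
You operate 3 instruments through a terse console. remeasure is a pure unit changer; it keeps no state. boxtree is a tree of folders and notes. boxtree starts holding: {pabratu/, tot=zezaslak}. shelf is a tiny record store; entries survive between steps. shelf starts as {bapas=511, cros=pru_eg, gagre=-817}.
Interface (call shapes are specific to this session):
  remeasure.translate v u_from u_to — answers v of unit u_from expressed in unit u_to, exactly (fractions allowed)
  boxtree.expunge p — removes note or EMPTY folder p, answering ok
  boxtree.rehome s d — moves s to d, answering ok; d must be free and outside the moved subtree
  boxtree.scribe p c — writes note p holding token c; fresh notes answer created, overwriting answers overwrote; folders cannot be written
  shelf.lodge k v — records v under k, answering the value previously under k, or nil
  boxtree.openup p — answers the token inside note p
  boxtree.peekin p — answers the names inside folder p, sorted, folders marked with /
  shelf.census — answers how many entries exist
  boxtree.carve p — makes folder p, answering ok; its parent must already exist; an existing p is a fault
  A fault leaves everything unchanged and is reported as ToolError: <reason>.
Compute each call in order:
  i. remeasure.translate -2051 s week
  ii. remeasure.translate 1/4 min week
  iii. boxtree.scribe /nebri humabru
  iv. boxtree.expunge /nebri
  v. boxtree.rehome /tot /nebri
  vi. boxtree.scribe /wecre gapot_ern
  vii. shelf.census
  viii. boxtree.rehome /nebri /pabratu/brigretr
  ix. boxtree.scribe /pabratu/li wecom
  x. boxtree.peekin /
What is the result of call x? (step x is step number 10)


Answer: [pabratu/, wecre]

Derivation:
% remeasure.translate(v='-2051', u_from='s', u_to='week') => -293/86400
% remeasure.translate(v='1/4', u_from='min', u_to='week') => 1/40320
% boxtree.scribe(p='/nebri', c='humabru') => created
% boxtree.expunge(p='/nebri') => ok
% boxtree.rehome(s='/tot', d='/nebri') => ok
% boxtree.scribe(p='/wecre', c='gapot_ern') => created
% shelf.census() => 3
% boxtree.rehome(s='/nebri', d='/pabratu/brigretr') => ok
% boxtree.scribe(p='/pabratu/li', c='wecom') => created
% boxtree.peekin(p='/') => [pabratu/, wecre]


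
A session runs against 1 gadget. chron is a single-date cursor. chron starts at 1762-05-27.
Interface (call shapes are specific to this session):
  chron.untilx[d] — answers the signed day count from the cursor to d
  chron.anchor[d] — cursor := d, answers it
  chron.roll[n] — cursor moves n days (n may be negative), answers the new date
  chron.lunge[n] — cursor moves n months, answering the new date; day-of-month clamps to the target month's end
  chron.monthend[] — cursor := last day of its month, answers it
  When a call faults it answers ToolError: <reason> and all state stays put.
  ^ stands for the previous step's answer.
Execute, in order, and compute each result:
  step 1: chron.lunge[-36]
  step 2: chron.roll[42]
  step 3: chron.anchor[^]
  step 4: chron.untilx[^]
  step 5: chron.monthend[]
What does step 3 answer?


> chron.lunge -36
:: 1759-05-27
> chron.roll 42
:: 1759-07-08
> chron.anchor ^
:: 1759-07-08
> chron.untilx ^
:: 0
> chron.monthend
:: 1759-07-31

Answer: 1759-07-08


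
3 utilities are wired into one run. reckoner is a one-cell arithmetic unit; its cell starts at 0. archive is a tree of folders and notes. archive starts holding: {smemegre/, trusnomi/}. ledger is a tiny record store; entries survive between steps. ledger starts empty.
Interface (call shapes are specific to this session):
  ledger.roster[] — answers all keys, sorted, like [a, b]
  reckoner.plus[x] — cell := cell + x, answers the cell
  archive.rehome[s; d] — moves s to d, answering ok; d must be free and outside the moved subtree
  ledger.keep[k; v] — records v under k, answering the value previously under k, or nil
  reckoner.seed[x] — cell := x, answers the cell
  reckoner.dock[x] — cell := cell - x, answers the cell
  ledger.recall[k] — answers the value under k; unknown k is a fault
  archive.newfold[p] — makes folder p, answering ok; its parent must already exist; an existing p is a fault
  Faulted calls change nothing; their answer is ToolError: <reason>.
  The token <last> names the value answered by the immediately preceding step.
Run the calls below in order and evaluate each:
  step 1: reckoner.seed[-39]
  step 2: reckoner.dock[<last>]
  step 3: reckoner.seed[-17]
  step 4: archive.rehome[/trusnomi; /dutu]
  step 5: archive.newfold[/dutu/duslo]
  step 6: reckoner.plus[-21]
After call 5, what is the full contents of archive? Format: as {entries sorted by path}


>> reckoner.seed(x: -39)
<< -39
>> reckoner.dock(x: <last>)
<< 0
>> reckoner.seed(x: -17)
<< -17
>> archive.rehome(s: /trusnomi, d: /dutu)
<< ok
>> archive.newfold(p: /dutu/duslo)
<< ok
>> reckoner.plus(x: -21)
<< -38

Answer: {dutu/, dutu/duslo/, smemegre/}


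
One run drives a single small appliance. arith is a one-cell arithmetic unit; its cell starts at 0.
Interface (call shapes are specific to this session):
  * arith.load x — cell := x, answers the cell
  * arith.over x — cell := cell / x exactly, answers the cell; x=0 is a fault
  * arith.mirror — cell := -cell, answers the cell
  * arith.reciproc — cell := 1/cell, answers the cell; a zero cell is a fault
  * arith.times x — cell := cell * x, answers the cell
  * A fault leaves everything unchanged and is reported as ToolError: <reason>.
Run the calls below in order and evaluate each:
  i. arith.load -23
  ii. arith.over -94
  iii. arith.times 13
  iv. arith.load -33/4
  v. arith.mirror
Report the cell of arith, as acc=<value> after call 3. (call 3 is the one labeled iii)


CALL arith.load[x→-23]
RET  -23
CALL arith.over[x→-94]
RET  23/94
CALL arith.times[x→13]
RET  299/94
CALL arith.load[x→-33/4]
RET  -33/4
CALL arith.mirror[]
RET  33/4

Answer: acc=299/94


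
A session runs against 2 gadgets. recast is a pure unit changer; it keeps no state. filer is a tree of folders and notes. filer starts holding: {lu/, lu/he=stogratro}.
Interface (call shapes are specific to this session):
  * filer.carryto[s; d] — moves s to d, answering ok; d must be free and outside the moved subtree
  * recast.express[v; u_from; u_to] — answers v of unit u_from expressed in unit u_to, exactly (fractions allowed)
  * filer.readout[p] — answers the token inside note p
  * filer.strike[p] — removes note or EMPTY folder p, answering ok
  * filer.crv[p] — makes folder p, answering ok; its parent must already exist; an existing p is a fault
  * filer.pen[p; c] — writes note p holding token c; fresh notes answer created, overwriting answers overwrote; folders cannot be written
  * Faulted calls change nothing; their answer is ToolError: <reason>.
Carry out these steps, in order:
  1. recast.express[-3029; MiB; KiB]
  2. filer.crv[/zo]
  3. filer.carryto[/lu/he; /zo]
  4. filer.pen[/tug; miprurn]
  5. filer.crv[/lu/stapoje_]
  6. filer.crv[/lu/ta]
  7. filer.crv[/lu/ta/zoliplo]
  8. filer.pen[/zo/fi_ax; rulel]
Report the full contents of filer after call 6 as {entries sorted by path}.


·→ express(v: -3029, u_from: MiB, u_to: KiB)
·← -3101696
·→ crv(p: /zo)
·← ok
·→ carryto(s: /lu/he, d: /zo)
·← ToolError: exists
·→ pen(p: /tug, c: miprurn)
·← created
·→ crv(p: /lu/stapoje_)
·← ok
·→ crv(p: /lu/ta)
·← ok
·→ crv(p: /lu/ta/zoliplo)
·← ok
·→ pen(p: /zo/fi_ax, c: rulel)
·← created

Answer: {lu/, lu/he=stogratro, lu/stapoje_/, lu/ta/, tug=miprurn, zo/}


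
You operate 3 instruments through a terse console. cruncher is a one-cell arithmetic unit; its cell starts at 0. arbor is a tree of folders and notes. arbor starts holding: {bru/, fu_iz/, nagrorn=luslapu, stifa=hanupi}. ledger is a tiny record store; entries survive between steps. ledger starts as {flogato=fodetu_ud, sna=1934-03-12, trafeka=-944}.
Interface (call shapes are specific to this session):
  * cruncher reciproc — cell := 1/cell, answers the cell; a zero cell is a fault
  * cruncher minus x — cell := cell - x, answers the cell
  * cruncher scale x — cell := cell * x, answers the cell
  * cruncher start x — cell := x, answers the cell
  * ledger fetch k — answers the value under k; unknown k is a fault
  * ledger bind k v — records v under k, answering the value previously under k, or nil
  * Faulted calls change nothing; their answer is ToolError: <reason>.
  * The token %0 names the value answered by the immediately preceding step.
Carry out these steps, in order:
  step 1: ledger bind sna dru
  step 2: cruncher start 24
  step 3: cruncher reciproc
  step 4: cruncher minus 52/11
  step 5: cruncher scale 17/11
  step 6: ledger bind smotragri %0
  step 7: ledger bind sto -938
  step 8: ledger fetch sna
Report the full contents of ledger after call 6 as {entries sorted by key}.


Step: ledger bind[k→sna; v→dru]
Result: 1934-03-12
Step: cruncher start[x→24]
Result: 24
Step: cruncher reciproc[]
Result: 1/24
Step: cruncher minus[x→52/11]
Result: -1237/264
Step: cruncher scale[x→17/11]
Result: -21029/2904
Step: ledger bind[k→smotragri; v→%0]
Result: nil
Step: ledger bind[k→sto; v→-938]
Result: nil
Step: ledger fetch[k→sna]
Result: dru

Answer: {flogato=fodetu_ud, smotragri=-21029/2904, sna=dru, trafeka=-944}
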